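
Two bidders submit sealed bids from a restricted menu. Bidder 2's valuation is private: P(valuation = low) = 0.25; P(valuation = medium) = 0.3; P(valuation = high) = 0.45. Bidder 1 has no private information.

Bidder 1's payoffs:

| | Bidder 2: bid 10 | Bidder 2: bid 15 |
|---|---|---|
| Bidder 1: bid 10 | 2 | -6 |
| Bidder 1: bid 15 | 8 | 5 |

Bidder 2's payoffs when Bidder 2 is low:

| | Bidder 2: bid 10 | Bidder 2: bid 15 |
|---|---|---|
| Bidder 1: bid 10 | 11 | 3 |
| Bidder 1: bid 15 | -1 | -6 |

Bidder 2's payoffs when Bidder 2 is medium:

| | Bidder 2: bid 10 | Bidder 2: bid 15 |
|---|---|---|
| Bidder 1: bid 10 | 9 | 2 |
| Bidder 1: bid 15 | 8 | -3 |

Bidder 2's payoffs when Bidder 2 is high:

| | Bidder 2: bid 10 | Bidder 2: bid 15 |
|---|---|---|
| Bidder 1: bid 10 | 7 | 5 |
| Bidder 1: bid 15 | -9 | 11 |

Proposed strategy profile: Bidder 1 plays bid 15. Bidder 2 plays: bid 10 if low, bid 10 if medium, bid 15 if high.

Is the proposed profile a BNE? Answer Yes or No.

Bidder 1 plays bid 15: E[bid 15] = 0.25·(8) + 0.3·(8) + 0.45·(5) = 6.65; E[bid 10] = -1.6. Best-responding. ✓
Bidder 2 (valuation low), facing bid 15: bid 10 gives -1, bid 15 gives -6. Proposed bid 10 is best. ✓
Bidder 2 (valuation medium), facing bid 15: bid 10 gives 8, bid 15 gives -3. Proposed bid 10 is best. ✓
Bidder 2 (valuation high), facing bid 15: bid 10 gives -9, bid 15 gives 11. Proposed bid 15 is best. ✓

Yes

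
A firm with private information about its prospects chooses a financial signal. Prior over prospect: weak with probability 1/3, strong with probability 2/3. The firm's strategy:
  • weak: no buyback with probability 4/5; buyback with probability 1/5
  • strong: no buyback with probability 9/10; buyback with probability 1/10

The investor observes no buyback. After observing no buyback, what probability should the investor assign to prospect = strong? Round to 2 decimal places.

Apply Bayes' rule using the sender's strategy as the likelihood.
P(no buyback) = (1/3)·(4/5) + (2/3)·(9/10) = 13/15
P(strong | no buyback) = ((2/3)·(9/10)) / (13/15) = (3/5) / (13/15) = 9/13

0.69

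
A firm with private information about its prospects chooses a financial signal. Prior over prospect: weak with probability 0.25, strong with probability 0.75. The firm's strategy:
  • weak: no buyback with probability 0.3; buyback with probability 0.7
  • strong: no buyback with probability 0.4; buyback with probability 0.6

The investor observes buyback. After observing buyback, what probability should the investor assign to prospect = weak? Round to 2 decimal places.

P(buyback) = 0.25·0.7 + 0.75·0.6 = 0.625
P(weak | buyback) = (0.25·0.7) / 0.625 = 0.175 / 0.625 = 0.28

0.28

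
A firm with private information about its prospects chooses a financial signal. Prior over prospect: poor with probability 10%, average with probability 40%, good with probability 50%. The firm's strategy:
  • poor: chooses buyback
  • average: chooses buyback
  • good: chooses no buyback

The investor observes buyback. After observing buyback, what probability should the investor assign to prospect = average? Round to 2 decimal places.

0.80

Apply Bayes' rule using the sender's strategy as the likelihood.
P(buyback) = 0.1·1 + 0.4·1 + 0.5·0 = 0.5
P(average | buyback) = (0.4·1) / 0.5 = 0.4 / 0.5 = 0.8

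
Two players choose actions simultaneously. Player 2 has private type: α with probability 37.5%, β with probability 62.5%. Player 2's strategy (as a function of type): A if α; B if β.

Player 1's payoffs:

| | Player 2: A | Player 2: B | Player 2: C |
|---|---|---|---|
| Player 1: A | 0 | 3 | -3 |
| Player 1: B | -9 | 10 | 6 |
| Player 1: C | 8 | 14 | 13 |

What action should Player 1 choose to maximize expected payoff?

C

Compute Player 1's expected payoff for each action, taking the expectation over Player 2's type.
E[A] = 0.375·(0) + 0.625·(3) = 1.875
E[B] = 0.375·(-9) + 0.625·(10) = 2.875
E[C] = 0.375·(8) + 0.625·(14) = 11.75
Best response: C (11.75 is the largest).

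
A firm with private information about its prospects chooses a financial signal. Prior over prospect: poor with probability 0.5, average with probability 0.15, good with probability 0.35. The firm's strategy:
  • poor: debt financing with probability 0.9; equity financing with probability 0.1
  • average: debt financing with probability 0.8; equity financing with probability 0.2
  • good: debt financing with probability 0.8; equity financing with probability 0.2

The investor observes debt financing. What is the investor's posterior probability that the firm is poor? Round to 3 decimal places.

Apply Bayes' rule using the sender's strategy as the likelihood.
P(debt financing) = 0.5·0.9 + 0.15·0.8 + 0.35·0.8 = 0.85
P(poor | debt financing) = (0.5·0.9) / 0.85 = 0.45 / 0.85 = 0.529412

0.529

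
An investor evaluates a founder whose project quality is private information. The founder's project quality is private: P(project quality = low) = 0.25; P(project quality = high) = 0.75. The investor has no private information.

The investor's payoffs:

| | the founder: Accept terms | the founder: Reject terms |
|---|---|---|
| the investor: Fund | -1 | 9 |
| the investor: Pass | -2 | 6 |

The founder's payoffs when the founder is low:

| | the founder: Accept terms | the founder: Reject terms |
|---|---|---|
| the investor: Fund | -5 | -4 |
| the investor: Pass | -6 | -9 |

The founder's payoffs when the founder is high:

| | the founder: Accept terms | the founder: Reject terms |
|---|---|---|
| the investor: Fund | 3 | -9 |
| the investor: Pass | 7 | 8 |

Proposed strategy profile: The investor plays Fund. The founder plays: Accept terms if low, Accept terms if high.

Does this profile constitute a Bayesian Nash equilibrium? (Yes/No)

No

The investor plays Fund: E[Fund] = 0.25·(-1) + 0.75·(-1) = -1; E[Pass] = -2. Best-responding. ✓
The founder (project quality low), facing Fund: Accept terms gives -5, Reject terms gives -4. Proposed Accept terms is not best — profitable deviation exists. ✗
The founder (project quality high), facing Fund: Accept terms gives 3, Reject terms gives -9. Proposed Accept terms is best. ✓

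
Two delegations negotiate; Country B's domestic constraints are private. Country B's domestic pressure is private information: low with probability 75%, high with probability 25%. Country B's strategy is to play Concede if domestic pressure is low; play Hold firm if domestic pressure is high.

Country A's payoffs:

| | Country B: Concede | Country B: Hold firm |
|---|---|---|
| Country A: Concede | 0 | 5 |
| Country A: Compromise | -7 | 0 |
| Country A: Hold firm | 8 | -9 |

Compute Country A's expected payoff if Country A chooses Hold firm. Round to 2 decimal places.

E[Hold firm] = 0.75·8 + 0.25·(-9) = 6 + (-2.25) = 3.75

3.75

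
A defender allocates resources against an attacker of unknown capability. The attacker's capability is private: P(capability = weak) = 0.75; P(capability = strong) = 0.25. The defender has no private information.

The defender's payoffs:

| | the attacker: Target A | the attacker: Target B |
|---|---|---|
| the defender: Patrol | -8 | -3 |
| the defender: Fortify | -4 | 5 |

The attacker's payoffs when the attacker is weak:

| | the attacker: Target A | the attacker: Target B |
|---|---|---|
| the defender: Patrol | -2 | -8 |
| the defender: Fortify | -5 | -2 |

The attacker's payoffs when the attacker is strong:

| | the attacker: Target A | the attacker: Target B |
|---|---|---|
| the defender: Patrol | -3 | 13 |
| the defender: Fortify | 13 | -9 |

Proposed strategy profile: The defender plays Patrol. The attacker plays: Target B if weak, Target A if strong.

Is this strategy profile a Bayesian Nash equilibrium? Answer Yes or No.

No

A profile is a BNE iff every type of every player is best-responding given beliefs about the other side.
The defender plays Patrol: E[Patrol] = 0.75·(-3) + 0.25·(-8) = -4.25; E[Fortify] = 2.75. Not best-responding. ✗
The attacker (capability weak), facing Patrol: Target A gives -2, Target B gives -8. Proposed Target B is not best — profitable deviation exists. ✗
The attacker (capability strong), facing Patrol: Target A gives -3, Target B gives 13. Proposed Target A is not best — profitable deviation exists. ✗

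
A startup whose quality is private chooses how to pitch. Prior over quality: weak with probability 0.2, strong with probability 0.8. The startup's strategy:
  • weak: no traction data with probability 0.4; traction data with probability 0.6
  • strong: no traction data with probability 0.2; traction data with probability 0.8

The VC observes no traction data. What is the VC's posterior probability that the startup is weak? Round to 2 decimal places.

0.33

P(no traction data) = 0.2·0.4 + 0.8·0.2 = 0.24
P(weak | no traction data) = (0.2·0.4) / 0.24 = 0.08 / 0.24 = 0.333333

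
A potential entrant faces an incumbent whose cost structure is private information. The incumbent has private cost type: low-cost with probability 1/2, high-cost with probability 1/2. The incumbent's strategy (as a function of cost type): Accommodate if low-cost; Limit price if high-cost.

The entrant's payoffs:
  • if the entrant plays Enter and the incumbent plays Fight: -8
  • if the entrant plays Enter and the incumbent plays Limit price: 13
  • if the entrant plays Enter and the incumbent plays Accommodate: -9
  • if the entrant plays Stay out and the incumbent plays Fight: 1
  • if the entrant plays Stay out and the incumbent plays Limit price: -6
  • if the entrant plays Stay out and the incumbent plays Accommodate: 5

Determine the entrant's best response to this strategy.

Compute the entrant's expected payoff for each action, taking the expectation over the incumbent's type.
E[Enter] = 1/2·(-9) + 1/2·(13) = 2
E[Stay out] = 1/2·(5) + 1/2·(-6) = -1/2
Best response: Enter (2 is the largest).

Enter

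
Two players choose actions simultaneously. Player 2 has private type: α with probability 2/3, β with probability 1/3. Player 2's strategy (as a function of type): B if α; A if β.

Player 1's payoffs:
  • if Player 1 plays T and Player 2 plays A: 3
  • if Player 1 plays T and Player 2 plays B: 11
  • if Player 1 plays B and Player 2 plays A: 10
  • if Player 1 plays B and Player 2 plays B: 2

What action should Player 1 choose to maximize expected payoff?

T

E[T] = 2/3·(11) + 1/3·(3) = 25/3
E[B] = 2/3·(2) + 1/3·(10) = 14/3
Best response: T (25/3 is the largest).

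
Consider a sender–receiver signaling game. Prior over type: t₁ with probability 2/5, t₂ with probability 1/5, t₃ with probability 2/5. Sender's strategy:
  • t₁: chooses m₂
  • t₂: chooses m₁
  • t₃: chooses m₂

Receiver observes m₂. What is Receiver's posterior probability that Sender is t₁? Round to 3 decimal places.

0.500

P(m₂) = (2/5)·1 + (1/5)·0 + (2/5)·1 = 4/5
P(t₁ | m₂) = ((2/5)·1) / (4/5) = (2/5) / (4/5) = 1/2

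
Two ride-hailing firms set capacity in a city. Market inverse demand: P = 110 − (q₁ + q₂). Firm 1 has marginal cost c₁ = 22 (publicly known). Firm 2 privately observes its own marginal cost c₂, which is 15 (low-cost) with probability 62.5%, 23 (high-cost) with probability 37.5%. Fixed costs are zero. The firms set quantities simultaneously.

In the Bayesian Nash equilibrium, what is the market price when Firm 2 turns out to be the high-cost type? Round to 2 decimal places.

Each type of Firm 2 best-responds to q₁; Firm 1 best-responds to the expected q₂ over Firm 2's types.
Firm 2 with cost c maximizes (110 − (q₁+q₂) − c)·q₂, giving q₂(c) = (110 − c − q₁)/2.
E[c₂] = 0.625·15 + 0.375·23 = 18
Firm 1's FOC against E[q₂] yields q₁ = (110 − 2·22 + E[c₂])/3 = (110 − 44 + 18)/3 = 28.
q₂(high-cost) = 29.5, so P = 110 − (28 + 29.5) = 52.5.

52.50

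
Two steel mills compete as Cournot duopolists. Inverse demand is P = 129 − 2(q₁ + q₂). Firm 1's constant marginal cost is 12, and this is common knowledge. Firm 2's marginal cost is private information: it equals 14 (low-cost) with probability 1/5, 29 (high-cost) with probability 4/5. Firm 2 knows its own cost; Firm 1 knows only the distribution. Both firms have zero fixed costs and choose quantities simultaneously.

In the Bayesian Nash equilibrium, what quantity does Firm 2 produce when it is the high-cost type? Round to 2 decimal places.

14.08

Firm 2 with cost c maximizes (129 − 2(q₁+q₂) − c)·q₂, giving q₂(c) = (129 − c − 2q₁)/4.
E[c₂] = 1/5·14 + 4/5·29 = 26
Firm 1's FOC against E[q₂] yields q₁ = (129 − 2·12 + E[c₂])/6 = (129 − 24 + 26)/6 = 21.8333.
q₂(high-cost) = (129 − 29 − 2·21.8333)/4 = 14.0833.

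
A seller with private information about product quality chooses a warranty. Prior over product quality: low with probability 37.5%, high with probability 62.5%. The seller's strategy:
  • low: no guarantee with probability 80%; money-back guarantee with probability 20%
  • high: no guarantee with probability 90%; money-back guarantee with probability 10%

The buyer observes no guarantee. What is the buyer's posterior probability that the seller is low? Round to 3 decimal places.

Apply Bayes' rule using the sender's strategy as the likelihood.
P(no guarantee) = 0.375·0.8 + 0.625·0.9 = 0.8625
P(low | no guarantee) = (0.375·0.8) / 0.8625 = 0.3 / 0.8625 = 0.347826

0.348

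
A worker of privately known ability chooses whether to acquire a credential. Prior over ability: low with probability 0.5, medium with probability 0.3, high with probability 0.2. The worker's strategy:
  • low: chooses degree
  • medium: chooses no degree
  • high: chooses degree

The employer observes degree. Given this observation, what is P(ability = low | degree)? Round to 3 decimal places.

0.714

P(degree) = 0.5·1 + 0.3·0 + 0.2·1 = 0.7
P(low | degree) = (0.5·1) / 0.7 = 0.5 / 0.7 = 0.714286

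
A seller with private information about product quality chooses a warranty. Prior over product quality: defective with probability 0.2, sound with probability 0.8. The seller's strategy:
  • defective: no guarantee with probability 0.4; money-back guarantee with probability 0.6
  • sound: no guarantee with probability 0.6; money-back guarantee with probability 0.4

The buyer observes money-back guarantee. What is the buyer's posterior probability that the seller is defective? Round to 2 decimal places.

0.27

Apply Bayes' rule using the sender's strategy as the likelihood.
P(money-back guarantee) = 0.2·0.6 + 0.8·0.4 = 0.44
P(defective | money-back guarantee) = (0.2·0.6) / 0.44 = 0.12 / 0.44 = 0.272727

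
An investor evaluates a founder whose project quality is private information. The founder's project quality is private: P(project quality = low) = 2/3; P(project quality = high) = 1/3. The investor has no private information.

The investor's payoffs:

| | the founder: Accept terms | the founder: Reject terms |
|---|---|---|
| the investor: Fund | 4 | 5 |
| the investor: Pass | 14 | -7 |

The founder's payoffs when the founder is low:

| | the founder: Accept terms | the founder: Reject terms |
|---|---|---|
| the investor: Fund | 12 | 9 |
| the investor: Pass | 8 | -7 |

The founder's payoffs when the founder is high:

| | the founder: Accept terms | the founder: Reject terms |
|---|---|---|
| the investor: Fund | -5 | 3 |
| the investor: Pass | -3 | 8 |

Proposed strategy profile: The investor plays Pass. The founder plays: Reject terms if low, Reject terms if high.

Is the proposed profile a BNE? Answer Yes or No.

A profile is a BNE iff every type of every player is best-responding given beliefs about the other side.
The investor plays Pass: E[Pass] = 2/3·(-7) + 1/3·(-7) = -7; E[Fund] = 5. Not best-responding. ✗
The founder (project quality low), facing Pass: Accept terms gives 8, Reject terms gives -7. Proposed Reject terms is not best — profitable deviation exists. ✗
The founder (project quality high), facing Pass: Accept terms gives -3, Reject terms gives 8. Proposed Reject terms is best. ✓

No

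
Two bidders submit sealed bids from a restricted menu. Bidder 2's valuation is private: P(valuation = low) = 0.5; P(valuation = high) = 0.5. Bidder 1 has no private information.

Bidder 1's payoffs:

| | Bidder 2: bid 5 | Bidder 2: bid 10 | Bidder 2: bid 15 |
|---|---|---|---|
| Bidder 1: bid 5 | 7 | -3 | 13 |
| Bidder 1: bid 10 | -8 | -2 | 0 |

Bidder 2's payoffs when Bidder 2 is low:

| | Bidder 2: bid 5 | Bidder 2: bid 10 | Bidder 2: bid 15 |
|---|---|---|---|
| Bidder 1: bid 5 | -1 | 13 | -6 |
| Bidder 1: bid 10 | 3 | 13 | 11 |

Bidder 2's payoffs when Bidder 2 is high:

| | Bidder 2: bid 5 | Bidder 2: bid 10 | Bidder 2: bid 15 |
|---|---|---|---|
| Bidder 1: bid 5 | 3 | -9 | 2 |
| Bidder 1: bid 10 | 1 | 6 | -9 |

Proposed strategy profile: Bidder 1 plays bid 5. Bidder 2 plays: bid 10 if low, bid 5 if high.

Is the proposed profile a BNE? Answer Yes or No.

Yes

Bidder 1 plays bid 5: E[bid 5] = 0.5·(-3) + 0.5·(7) = 2; E[bid 10] = -5. Best-responding. ✓
Bidder 2 (valuation low), facing bid 5: bid 5 gives -1, bid 10 gives 13, bid 15 gives -6. Proposed bid 10 is best. ✓
Bidder 2 (valuation high), facing bid 5: bid 5 gives 3, bid 10 gives -9, bid 15 gives 2. Proposed bid 5 is best. ✓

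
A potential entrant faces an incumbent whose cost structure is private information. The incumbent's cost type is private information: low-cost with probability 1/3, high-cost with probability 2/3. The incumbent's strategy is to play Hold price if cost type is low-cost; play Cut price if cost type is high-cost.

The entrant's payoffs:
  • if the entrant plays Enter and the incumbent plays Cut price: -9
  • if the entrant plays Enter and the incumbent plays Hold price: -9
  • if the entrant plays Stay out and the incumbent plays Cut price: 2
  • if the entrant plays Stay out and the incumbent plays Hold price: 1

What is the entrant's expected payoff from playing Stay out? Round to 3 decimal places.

E[Stay out] = 1/3·1 + 2/3·2 = 1/3 + 4/3 = 5/3

1.667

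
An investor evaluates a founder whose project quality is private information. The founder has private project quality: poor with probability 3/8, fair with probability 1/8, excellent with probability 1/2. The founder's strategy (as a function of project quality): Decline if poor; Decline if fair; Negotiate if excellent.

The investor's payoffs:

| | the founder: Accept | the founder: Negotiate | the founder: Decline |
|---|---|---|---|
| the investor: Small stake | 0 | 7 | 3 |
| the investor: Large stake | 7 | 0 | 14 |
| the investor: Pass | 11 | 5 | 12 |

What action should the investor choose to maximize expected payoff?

Pass

E[Small stake] = 3/8·(3) + 1/8·(3) + 1/2·(7) = 5
E[Large stake] = 3/8·(14) + 1/8·(14) + 1/2·(0) = 7
E[Pass] = 3/8·(12) + 1/8·(12) + 1/2·(5) = 17/2
Best response: Pass (17/2 is the largest).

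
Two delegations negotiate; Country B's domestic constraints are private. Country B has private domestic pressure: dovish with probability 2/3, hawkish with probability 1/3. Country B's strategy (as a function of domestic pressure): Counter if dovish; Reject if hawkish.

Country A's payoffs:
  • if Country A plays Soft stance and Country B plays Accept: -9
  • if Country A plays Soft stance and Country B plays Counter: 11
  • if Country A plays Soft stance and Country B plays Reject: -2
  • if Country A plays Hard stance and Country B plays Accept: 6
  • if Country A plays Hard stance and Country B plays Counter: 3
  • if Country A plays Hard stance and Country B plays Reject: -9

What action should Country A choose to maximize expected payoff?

E[Soft stance] = 2/3·(11) + 1/3·(-2) = 20/3
E[Hard stance] = 2/3·(3) + 1/3·(-9) = -1
Best response: Soft stance (20/3 is the largest).

Soft stance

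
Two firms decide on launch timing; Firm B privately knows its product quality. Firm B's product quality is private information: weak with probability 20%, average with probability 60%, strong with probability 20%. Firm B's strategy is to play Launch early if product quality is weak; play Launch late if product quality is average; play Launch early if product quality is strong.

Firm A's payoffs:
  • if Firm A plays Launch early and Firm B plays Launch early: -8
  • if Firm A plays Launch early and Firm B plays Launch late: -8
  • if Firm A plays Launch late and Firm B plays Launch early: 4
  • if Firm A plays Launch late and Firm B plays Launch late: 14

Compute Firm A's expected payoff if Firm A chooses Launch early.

-8

Take the expectation over Firm B's product quality, weighting each type's action by its prior probability.
E[Launch early] = 0.2·(-8) + 0.6·(-8) + 0.2·(-8) = (-1.6) + (-4.8) + (-1.6) = -8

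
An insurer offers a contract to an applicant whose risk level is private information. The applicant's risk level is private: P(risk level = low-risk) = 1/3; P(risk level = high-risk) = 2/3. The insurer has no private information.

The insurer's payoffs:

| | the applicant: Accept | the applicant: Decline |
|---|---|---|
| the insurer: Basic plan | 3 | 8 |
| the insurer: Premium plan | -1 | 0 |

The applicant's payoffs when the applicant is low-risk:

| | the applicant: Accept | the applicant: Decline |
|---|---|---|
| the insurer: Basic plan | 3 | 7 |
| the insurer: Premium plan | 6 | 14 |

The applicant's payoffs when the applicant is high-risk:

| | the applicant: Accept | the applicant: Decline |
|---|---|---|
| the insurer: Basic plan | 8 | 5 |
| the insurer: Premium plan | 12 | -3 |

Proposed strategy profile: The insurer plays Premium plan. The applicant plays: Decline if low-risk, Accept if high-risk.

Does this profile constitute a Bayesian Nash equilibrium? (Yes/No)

No

The insurer plays Premium plan: E[Premium plan] = 1/3·(0) + 2/3·(-1) = -2/3; E[Basic plan] = 14/3. Not best-responding. ✗
The applicant (risk level low-risk), facing Premium plan: Accept gives 6, Decline gives 14. Proposed Decline is best. ✓
The applicant (risk level high-risk), facing Premium plan: Accept gives 12, Decline gives -3. Proposed Accept is best. ✓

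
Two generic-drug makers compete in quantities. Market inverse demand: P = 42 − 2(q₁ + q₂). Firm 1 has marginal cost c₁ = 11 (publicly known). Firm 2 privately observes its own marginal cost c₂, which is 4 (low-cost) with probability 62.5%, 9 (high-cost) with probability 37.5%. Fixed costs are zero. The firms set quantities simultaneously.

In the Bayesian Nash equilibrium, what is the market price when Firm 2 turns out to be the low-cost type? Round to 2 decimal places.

18.69

Firm 2 with cost c maximizes (42 − 2(q₁+q₂) − c)·q₂, giving q₂(c) = (42 − c − 2q₁)/4.
E[c₂] = 0.625·4 + 0.375·9 = 5.875
Firm 1's FOC against E[q₂] yields q₁ = (42 − 2·11 + E[c₂])/6 = (42 − 22 + 5.875)/6 = 4.3125.
q₂(low-cost) = 7.34375, so P = 42 − 2·(4.3125 + 7.34375) = 18.6875.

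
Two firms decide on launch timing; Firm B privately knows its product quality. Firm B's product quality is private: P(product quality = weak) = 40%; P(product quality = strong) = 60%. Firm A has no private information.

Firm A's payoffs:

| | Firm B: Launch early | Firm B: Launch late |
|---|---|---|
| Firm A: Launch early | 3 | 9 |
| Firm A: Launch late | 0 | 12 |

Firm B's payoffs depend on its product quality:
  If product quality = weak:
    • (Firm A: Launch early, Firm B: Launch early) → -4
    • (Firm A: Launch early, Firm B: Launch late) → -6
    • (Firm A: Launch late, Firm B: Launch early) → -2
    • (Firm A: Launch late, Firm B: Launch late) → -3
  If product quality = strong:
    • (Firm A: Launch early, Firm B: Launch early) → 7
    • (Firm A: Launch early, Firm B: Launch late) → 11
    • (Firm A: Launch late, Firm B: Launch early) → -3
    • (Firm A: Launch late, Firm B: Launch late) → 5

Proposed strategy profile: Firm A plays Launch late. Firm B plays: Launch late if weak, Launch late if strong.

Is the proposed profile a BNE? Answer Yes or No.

No

A profile is a BNE iff every type of every player is best-responding given beliefs about the other side.
Firm A plays Launch late: E[Launch late] = 0.4·(12) + 0.6·(12) = 12; E[Launch early] = 9. Best-responding. ✓
Firm B (product quality weak), facing Launch late: Launch early gives -2, Launch late gives -3. Proposed Launch late is not best — profitable deviation exists. ✗
Firm B (product quality strong), facing Launch late: Launch early gives -3, Launch late gives 5. Proposed Launch late is best. ✓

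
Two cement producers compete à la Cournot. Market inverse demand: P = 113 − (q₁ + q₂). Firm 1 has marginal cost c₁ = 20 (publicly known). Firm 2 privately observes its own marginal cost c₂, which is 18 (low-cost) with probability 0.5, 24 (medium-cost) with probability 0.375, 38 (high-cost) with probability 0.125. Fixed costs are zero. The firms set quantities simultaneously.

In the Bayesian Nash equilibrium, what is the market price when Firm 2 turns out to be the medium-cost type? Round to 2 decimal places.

Type-c best response for Firm 2: q₂(c) = (113 − c)/2 − q₁/2.
Firm 1 maximizes expected profit; its first-order condition is 113 − 2q₁ − E[q₂] − 20 = 0.
Substituting E[q₂] and solving: E[c₂] = 22.75, so q₁ = (113 − 2·20 + 22.75)/3 = 31.9167.
q₂(medium-cost) = 28.5417, so P = 113 − (31.9167 + 28.5417) = 52.5417.

52.54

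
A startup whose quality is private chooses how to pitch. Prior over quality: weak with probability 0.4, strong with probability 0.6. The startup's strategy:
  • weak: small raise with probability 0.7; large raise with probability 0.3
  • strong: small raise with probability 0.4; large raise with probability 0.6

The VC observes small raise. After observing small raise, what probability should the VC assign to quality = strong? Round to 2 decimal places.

0.46

P(small raise) = 0.4·0.7 + 0.6·0.4 = 0.52
P(strong | small raise) = (0.6·0.4) / 0.52 = 0.24 / 0.52 = 0.461538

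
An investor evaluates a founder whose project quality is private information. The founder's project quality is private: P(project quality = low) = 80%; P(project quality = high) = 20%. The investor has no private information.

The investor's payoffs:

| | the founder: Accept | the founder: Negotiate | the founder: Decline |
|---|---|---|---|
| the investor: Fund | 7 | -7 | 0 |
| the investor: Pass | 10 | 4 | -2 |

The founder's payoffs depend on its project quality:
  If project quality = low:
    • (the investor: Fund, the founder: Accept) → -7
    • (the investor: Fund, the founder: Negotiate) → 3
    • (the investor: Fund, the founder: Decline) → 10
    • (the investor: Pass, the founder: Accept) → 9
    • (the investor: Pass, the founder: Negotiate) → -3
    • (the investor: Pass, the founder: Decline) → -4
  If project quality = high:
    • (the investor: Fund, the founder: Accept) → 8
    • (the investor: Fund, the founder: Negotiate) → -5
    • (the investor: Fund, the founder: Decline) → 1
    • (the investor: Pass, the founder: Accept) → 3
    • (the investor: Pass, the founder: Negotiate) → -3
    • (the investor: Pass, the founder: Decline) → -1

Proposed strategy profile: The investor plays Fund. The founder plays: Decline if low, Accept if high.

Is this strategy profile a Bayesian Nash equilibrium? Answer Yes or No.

Yes

A profile is a BNE iff every type of every player is best-responding given beliefs about the other side.
The investor plays Fund: E[Fund] = 0.8·(0) + 0.2·(7) = 1.4; E[Pass] = 0.4. Best-responding. ✓
The founder (project quality low), facing Fund: Accept gives -7, Negotiate gives 3, Decline gives 10. Proposed Decline is best. ✓
The founder (project quality high), facing Fund: Accept gives 8, Negotiate gives -5, Decline gives 1. Proposed Accept is best. ✓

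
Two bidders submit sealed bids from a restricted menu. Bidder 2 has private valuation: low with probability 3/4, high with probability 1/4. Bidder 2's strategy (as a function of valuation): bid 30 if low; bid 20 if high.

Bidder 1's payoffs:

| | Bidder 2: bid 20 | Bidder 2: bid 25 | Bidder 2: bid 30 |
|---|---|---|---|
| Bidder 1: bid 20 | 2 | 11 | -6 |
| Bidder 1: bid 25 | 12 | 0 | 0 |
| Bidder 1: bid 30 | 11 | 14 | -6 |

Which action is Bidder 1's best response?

E[bid 20] = 3/4·(-6) + 1/4·(2) = -4
E[bid 25] = 3/4·(0) + 1/4·(12) = 3
E[bid 30] = 3/4·(-6) + 1/4·(11) = -7/4
Best response: bid 25 (3 is the largest).

bid 25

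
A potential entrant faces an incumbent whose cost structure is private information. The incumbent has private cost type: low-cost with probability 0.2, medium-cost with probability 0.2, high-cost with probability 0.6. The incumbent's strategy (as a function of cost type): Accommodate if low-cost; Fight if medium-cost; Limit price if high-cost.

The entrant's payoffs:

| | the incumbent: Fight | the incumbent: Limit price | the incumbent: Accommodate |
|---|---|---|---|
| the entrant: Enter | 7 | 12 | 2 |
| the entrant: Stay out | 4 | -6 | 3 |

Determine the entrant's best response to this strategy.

E[Enter] = 0.2·(2) + 0.2·(7) + 0.6·(12) = 9
E[Stay out] = 0.2·(3) + 0.2·(4) + 0.6·(-6) = -2.2
Best response: Enter (9 is the largest).

Enter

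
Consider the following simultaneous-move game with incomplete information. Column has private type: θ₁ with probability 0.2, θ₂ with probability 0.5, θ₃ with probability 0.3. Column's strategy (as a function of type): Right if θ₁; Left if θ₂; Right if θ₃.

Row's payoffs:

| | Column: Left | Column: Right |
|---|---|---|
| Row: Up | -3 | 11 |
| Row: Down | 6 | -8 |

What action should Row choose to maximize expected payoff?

Up

Compute Row's expected payoff for each action, taking the expectation over Column's type.
E[Up] = 0.2·(11) + 0.5·(-3) + 0.3·(11) = 4
E[Down] = 0.2·(-8) + 0.5·(6) + 0.3·(-8) = -1
Best response: Up (4 is the largest).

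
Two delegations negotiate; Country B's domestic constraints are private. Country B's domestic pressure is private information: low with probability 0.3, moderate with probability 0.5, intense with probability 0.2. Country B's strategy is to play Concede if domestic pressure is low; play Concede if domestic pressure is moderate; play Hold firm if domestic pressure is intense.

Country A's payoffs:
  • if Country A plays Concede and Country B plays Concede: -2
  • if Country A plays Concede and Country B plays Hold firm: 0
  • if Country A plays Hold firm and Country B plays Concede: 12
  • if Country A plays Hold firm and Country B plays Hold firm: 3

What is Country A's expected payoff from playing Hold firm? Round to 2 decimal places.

E[Hold firm] = 0.3·12 + 0.5·12 + 0.2·3 = 3.6 + 6 + 0.6 = 10.2

10.20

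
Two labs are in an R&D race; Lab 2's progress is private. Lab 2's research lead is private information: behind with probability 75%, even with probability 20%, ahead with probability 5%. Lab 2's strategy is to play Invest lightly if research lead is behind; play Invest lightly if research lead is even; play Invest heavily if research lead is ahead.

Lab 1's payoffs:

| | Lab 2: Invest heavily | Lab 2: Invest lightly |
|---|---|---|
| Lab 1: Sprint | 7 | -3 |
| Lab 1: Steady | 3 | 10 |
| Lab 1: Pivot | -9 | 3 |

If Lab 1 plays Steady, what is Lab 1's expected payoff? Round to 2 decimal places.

9.65

E[Steady] = 0.75·10 + 0.2·10 + 0.05·3 = 7.5 + 2 + 0.15 = 9.65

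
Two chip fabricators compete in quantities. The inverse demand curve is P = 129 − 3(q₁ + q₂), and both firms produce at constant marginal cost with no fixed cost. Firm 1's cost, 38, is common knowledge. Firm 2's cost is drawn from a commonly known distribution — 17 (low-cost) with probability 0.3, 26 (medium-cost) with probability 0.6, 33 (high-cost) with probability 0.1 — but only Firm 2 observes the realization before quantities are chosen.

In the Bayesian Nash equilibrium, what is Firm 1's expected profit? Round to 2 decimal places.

219.59

Type-c best response for Firm 2: q₂(c) = (129 − c)/6 − q₁/2.
Firm 1 maximizes expected profit; its first-order condition is 129 − 6q₁ − 3E[q₂] − 38 = 0.
Substituting E[q₂] and solving: E[c₂] = 24, so q₁ = (129 − 2·38 + 24)/9 = 8.55556.
E[P] = 129 − 3·(q₁ + E[q₂]) = 63.6667; Firm 1's expected profit = (E[P] − 38)·q₁ = (63.6667 − 38)·8.55556 = 219.593.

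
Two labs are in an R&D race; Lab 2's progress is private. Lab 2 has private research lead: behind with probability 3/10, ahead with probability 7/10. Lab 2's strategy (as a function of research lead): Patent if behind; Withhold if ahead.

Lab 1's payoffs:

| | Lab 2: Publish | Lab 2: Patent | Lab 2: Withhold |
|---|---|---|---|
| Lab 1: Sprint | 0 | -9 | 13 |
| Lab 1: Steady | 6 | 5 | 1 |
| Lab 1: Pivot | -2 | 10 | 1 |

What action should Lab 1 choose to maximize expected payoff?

Sprint

Compute Lab 1's expected payoff for each action, taking the expectation over Lab 2's type.
E[Sprint] = 3/10·(-9) + 7/10·(13) = 32/5
E[Steady] = 3/10·(5) + 7/10·(1) = 11/5
E[Pivot] = 3/10·(10) + 7/10·(1) = 37/10
Best response: Sprint (32/5 is the largest).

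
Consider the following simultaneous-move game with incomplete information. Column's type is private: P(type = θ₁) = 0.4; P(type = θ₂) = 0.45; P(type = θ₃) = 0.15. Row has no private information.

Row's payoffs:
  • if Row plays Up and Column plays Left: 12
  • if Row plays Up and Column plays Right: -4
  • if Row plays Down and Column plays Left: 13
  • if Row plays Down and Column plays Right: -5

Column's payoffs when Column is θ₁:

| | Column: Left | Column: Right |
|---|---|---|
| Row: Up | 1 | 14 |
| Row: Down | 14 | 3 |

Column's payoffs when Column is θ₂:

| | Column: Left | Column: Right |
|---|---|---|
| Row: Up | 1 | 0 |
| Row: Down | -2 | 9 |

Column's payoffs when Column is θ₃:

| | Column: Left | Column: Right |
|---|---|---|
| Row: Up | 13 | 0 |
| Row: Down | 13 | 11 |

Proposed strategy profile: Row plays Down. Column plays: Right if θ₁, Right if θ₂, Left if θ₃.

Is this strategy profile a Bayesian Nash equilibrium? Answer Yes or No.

A profile is a BNE iff every type of every player is best-responding given beliefs about the other side.
Row plays Down: E[Down] = 0.4·(-5) + 0.45·(-5) + 0.15·(13) = -2.3; E[Up] = -1.6. Not best-responding. ✗
Column (type θ₁), facing Down: Left gives 14, Right gives 3. Proposed Right is not best — profitable deviation exists. ✗
Column (type θ₂), facing Down: Left gives -2, Right gives 9. Proposed Right is best. ✓
Column (type θ₃), facing Down: Left gives 13, Right gives 11. Proposed Left is best. ✓

No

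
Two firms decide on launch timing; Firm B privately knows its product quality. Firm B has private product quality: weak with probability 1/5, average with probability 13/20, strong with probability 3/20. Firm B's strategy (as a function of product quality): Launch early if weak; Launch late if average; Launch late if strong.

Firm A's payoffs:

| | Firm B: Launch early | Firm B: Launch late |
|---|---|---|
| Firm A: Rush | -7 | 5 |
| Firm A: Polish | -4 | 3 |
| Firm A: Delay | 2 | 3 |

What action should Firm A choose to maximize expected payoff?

Delay

E[Rush] = 1/5·(-7) + 13/20·(5) + 3/20·(5) = 13/5
E[Polish] = 1/5·(-4) + 13/20·(3) + 3/20·(3) = 8/5
E[Delay] = 1/5·(2) + 13/20·(3) + 3/20·(3) = 14/5
Best response: Delay (14/5 is the largest).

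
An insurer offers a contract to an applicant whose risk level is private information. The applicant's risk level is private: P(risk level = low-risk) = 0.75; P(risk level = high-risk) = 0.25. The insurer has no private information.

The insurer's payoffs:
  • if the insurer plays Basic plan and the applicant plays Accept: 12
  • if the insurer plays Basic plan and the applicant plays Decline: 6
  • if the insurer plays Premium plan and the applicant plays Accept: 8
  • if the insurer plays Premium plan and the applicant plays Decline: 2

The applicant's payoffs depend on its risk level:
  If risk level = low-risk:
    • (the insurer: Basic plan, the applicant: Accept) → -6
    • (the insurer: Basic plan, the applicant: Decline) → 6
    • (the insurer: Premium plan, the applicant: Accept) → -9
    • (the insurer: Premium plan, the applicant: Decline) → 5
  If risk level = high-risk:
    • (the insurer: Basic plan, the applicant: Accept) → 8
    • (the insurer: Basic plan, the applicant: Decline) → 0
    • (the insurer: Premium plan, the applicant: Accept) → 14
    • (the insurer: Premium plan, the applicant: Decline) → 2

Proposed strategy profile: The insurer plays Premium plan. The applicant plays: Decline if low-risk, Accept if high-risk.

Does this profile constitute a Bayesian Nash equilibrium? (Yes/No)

The insurer plays Premium plan: E[Premium plan] = 0.75·(2) + 0.25·(8) = 3.5; E[Basic plan] = 7.5. Not best-responding. ✗
The applicant (risk level low-risk), facing Premium plan: Accept gives -9, Decline gives 5. Proposed Decline is best. ✓
The applicant (risk level high-risk), facing Premium plan: Accept gives 14, Decline gives 2. Proposed Accept is best. ✓

No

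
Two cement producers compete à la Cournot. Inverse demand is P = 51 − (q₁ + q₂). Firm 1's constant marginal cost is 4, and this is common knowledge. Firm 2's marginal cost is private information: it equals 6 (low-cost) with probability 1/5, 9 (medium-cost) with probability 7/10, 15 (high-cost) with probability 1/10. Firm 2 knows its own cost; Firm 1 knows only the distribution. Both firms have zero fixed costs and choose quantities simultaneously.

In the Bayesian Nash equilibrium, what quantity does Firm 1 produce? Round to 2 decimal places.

Type-c best response for Firm 2: q₂(c) = (51 − c)/2 − q₁/2.
Firm 1 maximizes expected profit; its first-order condition is 51 − 2q₁ − E[q₂] − 4 = 0.
Substituting E[q₂] and solving: E[c₂] = 9, so q₁ = (51 − 2·4 + 9)/3 = 17.3333.

17.33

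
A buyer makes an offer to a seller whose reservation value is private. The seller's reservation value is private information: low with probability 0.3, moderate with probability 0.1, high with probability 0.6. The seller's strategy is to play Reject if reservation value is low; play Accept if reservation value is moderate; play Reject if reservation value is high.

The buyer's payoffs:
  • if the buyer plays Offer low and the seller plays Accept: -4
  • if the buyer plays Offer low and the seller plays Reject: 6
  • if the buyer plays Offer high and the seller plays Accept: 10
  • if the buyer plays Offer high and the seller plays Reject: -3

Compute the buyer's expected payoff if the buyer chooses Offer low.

Take the expectation over the seller's reservation value, weighting each type's action by its prior probability.
E[Offer low] = 0.3·6 + 0.1·(-4) + 0.6·6 = 1.8 + (-0.4) + 3.6 = 5

5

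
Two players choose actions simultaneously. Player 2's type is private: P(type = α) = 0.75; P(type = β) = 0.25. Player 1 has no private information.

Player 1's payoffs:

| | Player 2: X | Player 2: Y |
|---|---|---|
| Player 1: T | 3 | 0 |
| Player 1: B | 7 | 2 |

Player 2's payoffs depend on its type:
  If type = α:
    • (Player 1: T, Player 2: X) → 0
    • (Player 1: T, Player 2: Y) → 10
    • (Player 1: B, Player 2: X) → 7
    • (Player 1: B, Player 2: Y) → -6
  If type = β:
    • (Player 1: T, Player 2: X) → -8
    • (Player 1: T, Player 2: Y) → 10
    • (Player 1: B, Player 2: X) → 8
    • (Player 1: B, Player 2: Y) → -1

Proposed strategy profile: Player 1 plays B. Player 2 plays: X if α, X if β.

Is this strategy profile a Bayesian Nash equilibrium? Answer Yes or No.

Yes

A profile is a BNE iff every type of every player is best-responding given beliefs about the other side.
Player 1 plays B: E[B] = 0.75·(7) + 0.25·(7) = 7; E[T] = 3. Best-responding. ✓
Player 2 (type α), facing B: X gives 7, Y gives -6. Proposed X is best. ✓
Player 2 (type β), facing B: X gives 8, Y gives -1. Proposed X is best. ✓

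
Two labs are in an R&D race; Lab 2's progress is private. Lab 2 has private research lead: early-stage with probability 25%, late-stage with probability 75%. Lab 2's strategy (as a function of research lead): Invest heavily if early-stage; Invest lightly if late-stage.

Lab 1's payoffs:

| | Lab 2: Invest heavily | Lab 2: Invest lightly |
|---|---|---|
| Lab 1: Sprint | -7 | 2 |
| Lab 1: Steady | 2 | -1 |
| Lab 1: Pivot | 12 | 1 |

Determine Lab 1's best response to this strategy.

Compute Lab 1's expected payoff for each action, taking the expectation over Lab 2's type.
E[Sprint] = 0.25·(-7) + 0.75·(2) = -0.25
E[Steady] = 0.25·(2) + 0.75·(-1) = -0.25
E[Pivot] = 0.25·(12) + 0.75·(1) = 3.75
Best response: Pivot (3.75 is the largest).

Pivot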